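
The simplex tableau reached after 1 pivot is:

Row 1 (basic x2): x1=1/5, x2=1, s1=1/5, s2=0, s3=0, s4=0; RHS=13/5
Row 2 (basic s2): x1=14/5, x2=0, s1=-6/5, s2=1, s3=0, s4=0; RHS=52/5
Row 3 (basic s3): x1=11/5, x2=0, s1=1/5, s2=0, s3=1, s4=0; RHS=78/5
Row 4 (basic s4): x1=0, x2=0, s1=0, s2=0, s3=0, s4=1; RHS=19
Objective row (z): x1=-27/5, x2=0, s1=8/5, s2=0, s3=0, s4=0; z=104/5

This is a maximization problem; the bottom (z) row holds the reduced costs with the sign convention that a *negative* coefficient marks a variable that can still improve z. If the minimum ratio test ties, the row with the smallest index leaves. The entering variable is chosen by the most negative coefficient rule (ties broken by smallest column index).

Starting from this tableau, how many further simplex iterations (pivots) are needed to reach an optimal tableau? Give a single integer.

pivot: x1 in, s2 out → z = 286/7
pivot: s1 in, x2 out → z = 91/2
No improving column remains; optimal.

2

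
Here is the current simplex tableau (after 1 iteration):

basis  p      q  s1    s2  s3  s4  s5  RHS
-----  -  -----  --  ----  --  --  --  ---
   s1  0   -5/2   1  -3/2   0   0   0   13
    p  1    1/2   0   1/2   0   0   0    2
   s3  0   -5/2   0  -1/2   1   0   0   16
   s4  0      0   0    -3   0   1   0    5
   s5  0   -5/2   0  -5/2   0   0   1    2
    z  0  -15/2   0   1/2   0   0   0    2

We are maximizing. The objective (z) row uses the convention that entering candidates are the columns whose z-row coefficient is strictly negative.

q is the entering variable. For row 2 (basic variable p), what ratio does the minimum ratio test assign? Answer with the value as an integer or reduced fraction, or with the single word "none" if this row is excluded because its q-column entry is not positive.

Ratio = RHS / (q entry) = 2 / (1/2) = 4.

4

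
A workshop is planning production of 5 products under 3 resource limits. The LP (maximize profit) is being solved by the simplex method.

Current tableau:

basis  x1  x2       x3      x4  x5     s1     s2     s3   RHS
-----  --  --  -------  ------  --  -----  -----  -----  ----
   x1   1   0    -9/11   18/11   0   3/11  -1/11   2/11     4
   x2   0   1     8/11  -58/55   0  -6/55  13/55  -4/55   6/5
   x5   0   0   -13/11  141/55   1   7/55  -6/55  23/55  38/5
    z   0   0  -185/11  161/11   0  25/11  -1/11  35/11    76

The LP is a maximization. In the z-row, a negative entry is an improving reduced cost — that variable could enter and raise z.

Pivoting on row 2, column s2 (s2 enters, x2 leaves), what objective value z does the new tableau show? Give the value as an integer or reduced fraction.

Minimum ratio for s2: (6/5)/(13/55) = 66/13.
z changes by −(z-row coeff of s2)·ratio = −(-1/11)·(66/13) = 6/13.
New z = 76 + (6/13) = 994/13.

994/13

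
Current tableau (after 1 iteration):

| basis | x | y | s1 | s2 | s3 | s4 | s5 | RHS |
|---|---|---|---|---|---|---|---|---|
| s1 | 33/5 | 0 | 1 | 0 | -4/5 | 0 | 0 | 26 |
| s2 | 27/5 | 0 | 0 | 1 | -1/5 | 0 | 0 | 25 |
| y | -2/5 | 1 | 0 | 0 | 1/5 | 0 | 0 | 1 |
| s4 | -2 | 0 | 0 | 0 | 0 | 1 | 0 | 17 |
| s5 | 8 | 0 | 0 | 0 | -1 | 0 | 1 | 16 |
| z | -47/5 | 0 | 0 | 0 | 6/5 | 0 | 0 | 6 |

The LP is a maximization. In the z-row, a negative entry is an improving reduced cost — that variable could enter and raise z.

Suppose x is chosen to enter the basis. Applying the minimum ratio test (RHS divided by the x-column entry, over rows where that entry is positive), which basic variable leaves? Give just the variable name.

Ratios: row 1 (s1): 26/(33/5) = 130/33; row 2 (s2): 25/(27/5) = 125/27; row 3 (y): entry -2/5 ≤ 0, skip; row 4 (s4): entry -2 ≤ 0, skip; row 5 (s5): 16/8 = 2.
Minimum ratio 2 is in the s5 row, so s5 leaves.

s5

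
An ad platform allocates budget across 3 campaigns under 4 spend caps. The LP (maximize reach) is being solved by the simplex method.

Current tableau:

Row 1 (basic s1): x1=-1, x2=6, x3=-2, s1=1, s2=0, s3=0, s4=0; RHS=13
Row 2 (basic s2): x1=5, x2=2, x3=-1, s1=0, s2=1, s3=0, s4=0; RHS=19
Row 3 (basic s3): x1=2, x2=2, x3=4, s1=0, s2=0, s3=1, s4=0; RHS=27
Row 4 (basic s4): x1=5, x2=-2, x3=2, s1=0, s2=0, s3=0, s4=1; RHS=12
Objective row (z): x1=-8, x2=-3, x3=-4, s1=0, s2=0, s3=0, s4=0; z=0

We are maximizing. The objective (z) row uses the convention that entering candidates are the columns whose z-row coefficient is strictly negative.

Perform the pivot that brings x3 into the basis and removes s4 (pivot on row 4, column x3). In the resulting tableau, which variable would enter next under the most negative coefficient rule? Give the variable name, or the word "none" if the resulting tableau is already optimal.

Pivot element 2. New z-row = old z-row − (-4)·(row 4/2).
Updated z-row coefficients: x1: 2, x2: -7, x3: 0, s1: 0, s2: 0, s3: 0, s4: 2.
The most negative is -7 in column x2, so x2 would enter next.

x2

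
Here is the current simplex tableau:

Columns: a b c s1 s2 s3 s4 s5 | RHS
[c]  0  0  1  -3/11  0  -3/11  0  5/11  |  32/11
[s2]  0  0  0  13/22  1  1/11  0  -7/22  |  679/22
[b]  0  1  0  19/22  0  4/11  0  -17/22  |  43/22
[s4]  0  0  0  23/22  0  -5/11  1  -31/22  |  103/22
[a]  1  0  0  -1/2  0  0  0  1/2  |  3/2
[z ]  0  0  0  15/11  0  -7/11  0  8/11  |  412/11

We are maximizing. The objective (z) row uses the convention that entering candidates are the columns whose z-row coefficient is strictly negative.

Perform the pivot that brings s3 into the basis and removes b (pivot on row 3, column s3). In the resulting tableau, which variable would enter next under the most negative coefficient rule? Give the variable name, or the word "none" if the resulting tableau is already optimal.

s5

Pivot element 4/11. New z-row = old z-row − (-7/11)·(row 3/(4/11)).
Updated z-row coefficients: a: 0, b: 7/4, c: 0, s1: 23/8, s2: 0, s3: 0, s4: 0, s5: -5/8.
The most negative is -5/8 in column s5, so s5 would enter next.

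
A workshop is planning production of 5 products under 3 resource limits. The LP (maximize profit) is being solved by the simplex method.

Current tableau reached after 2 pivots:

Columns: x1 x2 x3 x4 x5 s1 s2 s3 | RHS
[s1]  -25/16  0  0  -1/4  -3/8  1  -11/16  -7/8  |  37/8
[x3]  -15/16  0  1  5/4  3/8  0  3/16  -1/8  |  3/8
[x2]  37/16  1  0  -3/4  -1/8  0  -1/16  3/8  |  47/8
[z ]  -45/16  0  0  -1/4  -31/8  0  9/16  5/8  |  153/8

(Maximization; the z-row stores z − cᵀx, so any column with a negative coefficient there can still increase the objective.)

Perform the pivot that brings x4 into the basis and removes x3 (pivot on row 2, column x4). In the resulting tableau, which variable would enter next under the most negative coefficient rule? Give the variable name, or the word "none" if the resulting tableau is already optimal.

x5

Pivot element 5/4. New z-row = old z-row − (-1/4)·(row 2/(5/4)).
Updated z-row coefficients: x1: -3, x2: 0, x3: 1/5, x4: 0, x5: -19/5, s1: 0, s2: 3/5, s3: 3/5.
The most negative is -19/5 in column x5, so x5 would enter next.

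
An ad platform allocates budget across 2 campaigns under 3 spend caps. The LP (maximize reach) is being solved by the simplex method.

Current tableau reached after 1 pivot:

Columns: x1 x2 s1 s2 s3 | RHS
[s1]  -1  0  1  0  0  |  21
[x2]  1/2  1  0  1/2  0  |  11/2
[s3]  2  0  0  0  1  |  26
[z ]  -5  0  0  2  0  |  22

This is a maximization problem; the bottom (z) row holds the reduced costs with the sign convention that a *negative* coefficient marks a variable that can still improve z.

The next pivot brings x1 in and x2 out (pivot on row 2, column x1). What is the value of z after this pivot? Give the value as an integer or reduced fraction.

77

Minimum ratio for x1: (11/2)/(1/2) = 11.
z changes by −(z-row coeff of x1)·ratio = −(-5)·11 = 55.
New z = 22 + 55 = 77.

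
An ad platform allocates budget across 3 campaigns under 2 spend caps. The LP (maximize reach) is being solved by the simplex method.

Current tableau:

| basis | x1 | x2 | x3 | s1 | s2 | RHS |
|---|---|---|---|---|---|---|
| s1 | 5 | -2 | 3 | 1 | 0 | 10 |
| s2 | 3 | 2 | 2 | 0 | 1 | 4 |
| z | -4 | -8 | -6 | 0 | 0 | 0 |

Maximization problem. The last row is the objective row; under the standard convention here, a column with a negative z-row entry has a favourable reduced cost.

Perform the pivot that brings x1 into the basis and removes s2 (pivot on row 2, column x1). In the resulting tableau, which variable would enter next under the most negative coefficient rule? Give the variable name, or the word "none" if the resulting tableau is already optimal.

x2

Pivot element 3. New z-row = old z-row − (-4)·(row 2/3).
Updated z-row coefficients: x1: 0, x2: -16/3, x3: -10/3, s1: 0, s2: 4/3.
The most negative is -16/3 in column x2, so x2 would enter next.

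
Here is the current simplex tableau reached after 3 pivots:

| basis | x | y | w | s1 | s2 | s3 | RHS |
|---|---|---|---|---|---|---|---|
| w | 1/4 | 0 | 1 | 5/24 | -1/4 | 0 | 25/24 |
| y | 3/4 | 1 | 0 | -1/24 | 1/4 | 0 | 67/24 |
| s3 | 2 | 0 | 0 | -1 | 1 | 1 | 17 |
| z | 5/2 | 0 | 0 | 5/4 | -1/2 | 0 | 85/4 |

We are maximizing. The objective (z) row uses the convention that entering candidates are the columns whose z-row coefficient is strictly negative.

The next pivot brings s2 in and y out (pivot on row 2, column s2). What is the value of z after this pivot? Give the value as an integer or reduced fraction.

Minimum ratio for s2: (67/24)/(1/4) = 67/6.
z changes by −(z-row coeff of s2)·ratio = −(-1/2)·(67/6) = 67/12.
New z = 85/4 + (67/12) = 161/6.

161/6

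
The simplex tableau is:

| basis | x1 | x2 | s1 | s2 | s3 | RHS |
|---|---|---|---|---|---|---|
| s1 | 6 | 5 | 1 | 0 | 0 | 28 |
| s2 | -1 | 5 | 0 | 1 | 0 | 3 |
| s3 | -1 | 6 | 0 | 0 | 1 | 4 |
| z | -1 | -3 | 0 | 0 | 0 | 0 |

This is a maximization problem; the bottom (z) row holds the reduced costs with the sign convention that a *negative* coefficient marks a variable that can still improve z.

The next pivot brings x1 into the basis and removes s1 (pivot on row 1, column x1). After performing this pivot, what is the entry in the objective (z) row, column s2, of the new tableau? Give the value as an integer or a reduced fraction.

Pivot element is row 1, column x1: 6.
Normalize row 1: new (row 1, s2) = 0/6 = 0.
z-row ← z-row − (-1)·(new row 1): 0 − (-1)·0 = 0.

0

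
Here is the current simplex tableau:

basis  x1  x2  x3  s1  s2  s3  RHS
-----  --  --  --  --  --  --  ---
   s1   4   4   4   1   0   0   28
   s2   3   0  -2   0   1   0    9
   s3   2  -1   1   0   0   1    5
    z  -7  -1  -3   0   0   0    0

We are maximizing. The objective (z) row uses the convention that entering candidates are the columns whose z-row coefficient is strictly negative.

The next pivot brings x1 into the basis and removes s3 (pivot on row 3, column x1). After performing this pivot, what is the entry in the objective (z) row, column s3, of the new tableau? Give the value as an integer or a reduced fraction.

Pivot element is row 3, column x1: 2.
Normalize row 3: new (row 3, s3) = 1/2 = 1/2.
z-row ← z-row − (-7)·(new row 3): 0 − (-7)·(1/2) = 7/2.

7/2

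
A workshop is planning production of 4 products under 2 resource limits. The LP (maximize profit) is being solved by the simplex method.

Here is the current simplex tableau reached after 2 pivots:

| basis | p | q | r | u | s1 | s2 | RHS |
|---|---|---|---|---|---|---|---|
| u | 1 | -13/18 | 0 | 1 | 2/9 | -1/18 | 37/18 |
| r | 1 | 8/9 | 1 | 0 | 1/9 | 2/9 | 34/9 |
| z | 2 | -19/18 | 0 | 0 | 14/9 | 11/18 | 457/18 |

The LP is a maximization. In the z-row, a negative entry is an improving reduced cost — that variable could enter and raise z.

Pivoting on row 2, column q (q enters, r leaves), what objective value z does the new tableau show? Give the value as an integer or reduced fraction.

239/8

Minimum ratio for q: (34/9)/(8/9) = 17/4.
z changes by −(z-row coeff of q)·ratio = −(-19/18)·(17/4) = 323/72.
New z = 457/18 + (323/72) = 239/8.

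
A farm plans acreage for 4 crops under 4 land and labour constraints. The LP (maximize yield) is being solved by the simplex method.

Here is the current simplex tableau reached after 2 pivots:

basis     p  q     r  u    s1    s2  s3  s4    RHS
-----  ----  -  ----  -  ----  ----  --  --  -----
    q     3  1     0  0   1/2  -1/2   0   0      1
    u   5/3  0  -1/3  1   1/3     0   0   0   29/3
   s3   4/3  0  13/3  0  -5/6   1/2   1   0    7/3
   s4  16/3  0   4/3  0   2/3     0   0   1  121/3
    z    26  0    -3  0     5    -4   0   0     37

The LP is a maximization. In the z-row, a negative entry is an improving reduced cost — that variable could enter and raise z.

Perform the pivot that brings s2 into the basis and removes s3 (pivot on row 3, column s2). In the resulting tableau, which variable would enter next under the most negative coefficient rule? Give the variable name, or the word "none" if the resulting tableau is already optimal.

s1

Pivot element 1/2. New z-row = old z-row − (-4)·(row 3/(1/2)).
Updated z-row coefficients: p: 110/3, q: 0, r: 95/3, u: 0, s1: -5/3, s2: 0, s3: 8, s4: 0.
The most negative is -5/3 in column s1, so s1 would enter next.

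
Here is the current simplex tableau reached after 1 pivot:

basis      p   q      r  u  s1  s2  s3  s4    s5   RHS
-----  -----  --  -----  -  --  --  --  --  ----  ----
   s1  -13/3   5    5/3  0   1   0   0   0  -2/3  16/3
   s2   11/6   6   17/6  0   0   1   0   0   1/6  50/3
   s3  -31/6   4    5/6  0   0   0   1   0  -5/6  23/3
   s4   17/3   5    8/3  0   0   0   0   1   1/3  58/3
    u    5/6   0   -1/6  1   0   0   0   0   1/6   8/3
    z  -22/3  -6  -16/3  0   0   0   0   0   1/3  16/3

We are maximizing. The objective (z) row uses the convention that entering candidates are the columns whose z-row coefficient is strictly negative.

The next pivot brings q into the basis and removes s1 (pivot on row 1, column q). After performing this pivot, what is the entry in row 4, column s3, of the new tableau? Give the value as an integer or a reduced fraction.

0

Pivot element is row 1, column q: 5.
Normalize row 1: new (row 1, s3) = 0/5 = 0.
row 4 ← row 4 − 5·(new row 1): 0 − 5·0 = 0.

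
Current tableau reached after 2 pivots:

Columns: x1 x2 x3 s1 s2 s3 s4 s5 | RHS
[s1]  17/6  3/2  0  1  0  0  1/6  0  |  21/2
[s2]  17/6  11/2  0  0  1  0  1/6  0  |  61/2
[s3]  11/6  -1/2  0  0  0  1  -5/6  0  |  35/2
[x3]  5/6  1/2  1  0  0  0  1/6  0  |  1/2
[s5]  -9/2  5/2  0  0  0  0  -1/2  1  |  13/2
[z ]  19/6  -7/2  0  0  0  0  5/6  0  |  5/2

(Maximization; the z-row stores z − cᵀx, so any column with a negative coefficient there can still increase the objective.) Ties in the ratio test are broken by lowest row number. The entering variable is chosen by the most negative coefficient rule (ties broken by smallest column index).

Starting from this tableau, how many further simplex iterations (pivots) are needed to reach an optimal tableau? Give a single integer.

pivot: x2 in, x3 out → z = 6
No improving column remains; optimal.

1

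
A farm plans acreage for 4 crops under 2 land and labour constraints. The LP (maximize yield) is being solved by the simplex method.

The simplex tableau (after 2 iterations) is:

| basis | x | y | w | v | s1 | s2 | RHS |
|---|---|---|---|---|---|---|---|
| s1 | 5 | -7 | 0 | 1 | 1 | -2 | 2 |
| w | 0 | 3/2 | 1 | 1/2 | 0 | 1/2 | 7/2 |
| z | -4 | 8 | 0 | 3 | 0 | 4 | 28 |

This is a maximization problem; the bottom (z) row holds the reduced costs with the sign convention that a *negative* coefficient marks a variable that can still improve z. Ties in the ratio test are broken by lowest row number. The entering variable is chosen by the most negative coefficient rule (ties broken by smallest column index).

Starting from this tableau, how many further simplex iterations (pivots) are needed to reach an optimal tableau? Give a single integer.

1

pivot: x in, s1 out → z = 148/5
No improving column remains; optimal.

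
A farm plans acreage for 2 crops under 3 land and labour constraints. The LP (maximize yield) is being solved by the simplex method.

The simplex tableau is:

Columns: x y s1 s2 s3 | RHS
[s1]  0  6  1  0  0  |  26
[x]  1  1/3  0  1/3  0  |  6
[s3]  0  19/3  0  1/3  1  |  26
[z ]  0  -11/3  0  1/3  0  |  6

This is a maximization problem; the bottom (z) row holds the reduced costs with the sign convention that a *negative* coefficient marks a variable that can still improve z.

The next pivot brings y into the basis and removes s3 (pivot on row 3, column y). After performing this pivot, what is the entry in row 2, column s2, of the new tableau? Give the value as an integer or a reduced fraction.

Pivot element is row 3, column y: 19/3.
Normalize row 3: new (row 3, s2) = (1/3)/(19/3) = 1/19.
row 2 ← row 2 − (1/3)·(new row 3): 1/3 − (1/3)·(1/19) = 6/19.

6/19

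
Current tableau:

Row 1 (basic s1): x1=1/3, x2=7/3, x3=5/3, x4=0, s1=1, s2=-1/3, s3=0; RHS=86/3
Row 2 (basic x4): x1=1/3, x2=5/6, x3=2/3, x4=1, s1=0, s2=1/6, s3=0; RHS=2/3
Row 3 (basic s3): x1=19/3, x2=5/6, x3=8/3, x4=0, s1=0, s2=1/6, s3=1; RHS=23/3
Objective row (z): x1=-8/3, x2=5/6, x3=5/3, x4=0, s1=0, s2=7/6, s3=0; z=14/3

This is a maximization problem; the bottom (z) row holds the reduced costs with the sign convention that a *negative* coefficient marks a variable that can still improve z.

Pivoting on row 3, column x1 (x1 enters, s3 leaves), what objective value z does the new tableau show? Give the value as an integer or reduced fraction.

Minimum ratio for x1: (23/3)/(19/3) = 23/19.
z changes by −(z-row coeff of x1)·ratio = −(-8/3)·(23/19) = 184/57.
New z = 14/3 + (184/57) = 150/19.

150/19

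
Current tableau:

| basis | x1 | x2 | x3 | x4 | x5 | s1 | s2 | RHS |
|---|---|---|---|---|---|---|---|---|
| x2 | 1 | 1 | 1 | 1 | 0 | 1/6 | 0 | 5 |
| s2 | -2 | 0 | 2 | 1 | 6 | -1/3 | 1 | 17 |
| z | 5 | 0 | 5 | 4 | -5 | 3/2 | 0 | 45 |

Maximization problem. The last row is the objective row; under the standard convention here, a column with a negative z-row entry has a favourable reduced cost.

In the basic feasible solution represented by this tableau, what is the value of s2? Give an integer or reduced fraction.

17

s2 is basic (row 2); its value is the RHS of that row: 17.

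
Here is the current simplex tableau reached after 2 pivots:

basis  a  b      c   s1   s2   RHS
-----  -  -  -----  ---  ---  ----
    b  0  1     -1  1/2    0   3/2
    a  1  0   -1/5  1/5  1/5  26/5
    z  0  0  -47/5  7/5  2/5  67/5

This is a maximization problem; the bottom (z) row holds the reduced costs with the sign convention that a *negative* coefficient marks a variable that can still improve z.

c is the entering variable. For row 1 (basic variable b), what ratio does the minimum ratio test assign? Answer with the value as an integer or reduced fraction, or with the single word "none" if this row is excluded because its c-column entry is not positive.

none

The c entry in row 1 is -1 ≤ 0, so this row gives no ratio.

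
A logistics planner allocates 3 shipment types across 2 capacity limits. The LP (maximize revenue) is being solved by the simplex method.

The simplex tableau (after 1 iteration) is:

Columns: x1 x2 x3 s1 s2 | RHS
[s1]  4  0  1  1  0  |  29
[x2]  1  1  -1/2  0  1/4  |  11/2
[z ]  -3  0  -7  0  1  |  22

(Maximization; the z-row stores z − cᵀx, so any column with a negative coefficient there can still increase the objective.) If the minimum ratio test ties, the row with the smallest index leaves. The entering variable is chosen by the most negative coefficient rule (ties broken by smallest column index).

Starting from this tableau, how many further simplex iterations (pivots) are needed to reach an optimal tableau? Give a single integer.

pivot: x3 in, s1 out → z = 225
No improving column remains; optimal.

1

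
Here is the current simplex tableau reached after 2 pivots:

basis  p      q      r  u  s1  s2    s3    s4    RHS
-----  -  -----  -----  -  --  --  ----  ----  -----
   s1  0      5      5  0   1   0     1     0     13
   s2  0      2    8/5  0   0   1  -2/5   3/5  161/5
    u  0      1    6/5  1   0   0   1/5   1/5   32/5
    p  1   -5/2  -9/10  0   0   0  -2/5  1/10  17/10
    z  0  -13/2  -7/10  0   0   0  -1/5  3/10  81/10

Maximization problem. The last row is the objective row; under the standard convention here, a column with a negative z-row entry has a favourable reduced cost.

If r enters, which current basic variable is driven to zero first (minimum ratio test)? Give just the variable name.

Ratios: row 1 (s1): 13/5 = 13/5; row 2 (s2): (161/5)/(8/5) = 161/8; row 3 (u): (32/5)/(6/5) = 16/3; row 4 (p): entry -9/10 ≤ 0, skip.
Minimum ratio 13/5 is in the s1 row, so s1 leaves.

s1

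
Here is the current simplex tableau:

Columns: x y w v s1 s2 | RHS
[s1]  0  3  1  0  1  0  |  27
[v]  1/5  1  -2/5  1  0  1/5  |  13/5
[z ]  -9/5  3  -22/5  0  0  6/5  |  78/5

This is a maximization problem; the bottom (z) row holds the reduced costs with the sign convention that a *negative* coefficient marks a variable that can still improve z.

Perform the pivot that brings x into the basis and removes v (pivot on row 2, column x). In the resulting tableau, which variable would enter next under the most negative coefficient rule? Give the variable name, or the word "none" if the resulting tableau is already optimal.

w

Pivot element 1/5. New z-row = old z-row − (-9/5)·(row 2/(1/5)).
Updated z-row coefficients: x: 0, y: 12, w: -8, v: 9, s1: 0, s2: 3.
The most negative is -8 in column w, so w would enter next.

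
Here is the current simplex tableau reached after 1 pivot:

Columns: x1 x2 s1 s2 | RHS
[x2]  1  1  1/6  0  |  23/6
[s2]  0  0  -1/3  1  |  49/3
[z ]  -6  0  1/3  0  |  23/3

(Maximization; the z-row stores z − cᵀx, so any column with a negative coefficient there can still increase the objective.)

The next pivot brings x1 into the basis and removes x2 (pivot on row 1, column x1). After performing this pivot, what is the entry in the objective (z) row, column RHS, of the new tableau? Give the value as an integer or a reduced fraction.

92/3

Pivot element is row 1, column x1: 1.
Normalize row 1: new (row 1, RHS) = (23/6)/1 = 23/6.
z-row ← z-row − (-6)·(new row 1): 23/3 − (-6)·(23/6) = 92/3.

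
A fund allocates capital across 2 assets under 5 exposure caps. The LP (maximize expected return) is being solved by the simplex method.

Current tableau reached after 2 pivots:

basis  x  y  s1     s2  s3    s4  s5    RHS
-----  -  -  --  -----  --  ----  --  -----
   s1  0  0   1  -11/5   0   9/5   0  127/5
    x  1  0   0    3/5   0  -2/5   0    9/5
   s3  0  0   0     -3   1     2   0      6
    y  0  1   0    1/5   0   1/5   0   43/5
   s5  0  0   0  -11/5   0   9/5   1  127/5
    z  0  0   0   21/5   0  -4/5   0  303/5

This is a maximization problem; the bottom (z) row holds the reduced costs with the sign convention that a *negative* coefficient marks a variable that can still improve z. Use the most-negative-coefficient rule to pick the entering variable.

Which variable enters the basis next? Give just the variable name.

s4

Objective-row coefficients: x: 0, y: 0, s1: 0, s2: 21/5, s3: 0, s4: -4/5, s5: 0.
The most negative is -4/5 in column s4, so s4 enters.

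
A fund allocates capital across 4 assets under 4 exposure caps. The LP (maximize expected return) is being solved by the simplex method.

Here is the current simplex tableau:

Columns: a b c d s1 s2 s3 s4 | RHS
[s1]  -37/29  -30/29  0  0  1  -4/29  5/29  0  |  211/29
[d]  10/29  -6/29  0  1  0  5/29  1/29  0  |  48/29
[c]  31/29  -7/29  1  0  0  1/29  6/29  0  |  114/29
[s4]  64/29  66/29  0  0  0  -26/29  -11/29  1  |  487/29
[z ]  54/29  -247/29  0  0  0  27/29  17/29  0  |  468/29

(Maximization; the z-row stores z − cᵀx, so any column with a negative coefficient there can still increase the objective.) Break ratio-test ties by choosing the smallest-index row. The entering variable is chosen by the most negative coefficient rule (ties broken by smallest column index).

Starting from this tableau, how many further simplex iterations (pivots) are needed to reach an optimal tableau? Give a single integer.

3

pivot: b in, s4 out → z = 5213/66
pivot: s2 in, d out → z = 983/6
pivot: s3 in, c out → z = 203
No improving column remains; optimal.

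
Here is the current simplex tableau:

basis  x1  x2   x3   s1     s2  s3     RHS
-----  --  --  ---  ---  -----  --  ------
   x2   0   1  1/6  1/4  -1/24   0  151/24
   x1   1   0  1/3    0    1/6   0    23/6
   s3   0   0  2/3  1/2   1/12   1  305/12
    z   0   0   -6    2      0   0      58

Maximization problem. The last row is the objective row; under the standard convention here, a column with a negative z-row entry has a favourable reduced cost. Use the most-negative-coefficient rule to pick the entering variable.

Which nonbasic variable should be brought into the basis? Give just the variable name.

x3

Objective-row coefficients: x1: 0, x2: 0, x3: -6, s1: 2, s2: 0, s3: 0.
The most negative is -6 in column x3, so x3 enters.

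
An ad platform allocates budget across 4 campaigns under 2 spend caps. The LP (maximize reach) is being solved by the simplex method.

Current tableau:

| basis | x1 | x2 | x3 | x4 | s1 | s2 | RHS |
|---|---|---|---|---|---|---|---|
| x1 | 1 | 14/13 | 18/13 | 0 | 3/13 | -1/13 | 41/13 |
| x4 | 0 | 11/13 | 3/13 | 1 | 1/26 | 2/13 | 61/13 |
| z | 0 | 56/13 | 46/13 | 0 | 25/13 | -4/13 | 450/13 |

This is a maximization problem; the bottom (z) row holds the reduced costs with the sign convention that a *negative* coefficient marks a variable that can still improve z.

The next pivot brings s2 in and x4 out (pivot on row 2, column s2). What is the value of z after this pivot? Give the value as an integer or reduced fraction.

Minimum ratio for s2: (61/13)/(2/13) = 61/2.
z changes by −(z-row coeff of s2)·ratio = −(-4/13)·(61/2) = 122/13.
New z = 450/13 + (122/13) = 44.

44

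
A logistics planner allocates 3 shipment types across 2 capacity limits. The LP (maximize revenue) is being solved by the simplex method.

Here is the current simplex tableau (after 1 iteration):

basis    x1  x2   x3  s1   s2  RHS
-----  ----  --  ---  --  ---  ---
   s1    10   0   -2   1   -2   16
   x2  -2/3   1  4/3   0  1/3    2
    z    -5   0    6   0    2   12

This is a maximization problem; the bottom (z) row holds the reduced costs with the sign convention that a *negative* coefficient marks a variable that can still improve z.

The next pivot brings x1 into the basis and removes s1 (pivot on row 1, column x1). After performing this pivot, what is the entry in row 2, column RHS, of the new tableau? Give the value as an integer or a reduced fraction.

Pivot element is row 1, column x1: 10.
Normalize row 1: new (row 1, RHS) = 16/10 = 8/5.
row 2 ← row 2 − (-2/3)·(new row 1): 2 − (-2/3)·(8/5) = 46/15.

46/15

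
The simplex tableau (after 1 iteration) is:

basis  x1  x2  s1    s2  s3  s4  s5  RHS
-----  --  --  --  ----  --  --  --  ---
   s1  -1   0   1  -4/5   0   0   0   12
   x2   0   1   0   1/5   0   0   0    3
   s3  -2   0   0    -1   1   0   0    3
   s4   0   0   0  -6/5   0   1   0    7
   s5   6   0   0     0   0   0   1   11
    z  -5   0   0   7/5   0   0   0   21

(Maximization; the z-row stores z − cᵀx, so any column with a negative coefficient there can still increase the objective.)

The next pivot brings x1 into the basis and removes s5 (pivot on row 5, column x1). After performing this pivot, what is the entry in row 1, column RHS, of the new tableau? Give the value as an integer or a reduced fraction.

Pivot element is row 5, column x1: 6.
Normalize row 5: new (row 5, RHS) = 11/6 = 11/6.
row 1 ← row 1 − (-1)·(new row 5): 12 − (-1)·(11/6) = 83/6.

83/6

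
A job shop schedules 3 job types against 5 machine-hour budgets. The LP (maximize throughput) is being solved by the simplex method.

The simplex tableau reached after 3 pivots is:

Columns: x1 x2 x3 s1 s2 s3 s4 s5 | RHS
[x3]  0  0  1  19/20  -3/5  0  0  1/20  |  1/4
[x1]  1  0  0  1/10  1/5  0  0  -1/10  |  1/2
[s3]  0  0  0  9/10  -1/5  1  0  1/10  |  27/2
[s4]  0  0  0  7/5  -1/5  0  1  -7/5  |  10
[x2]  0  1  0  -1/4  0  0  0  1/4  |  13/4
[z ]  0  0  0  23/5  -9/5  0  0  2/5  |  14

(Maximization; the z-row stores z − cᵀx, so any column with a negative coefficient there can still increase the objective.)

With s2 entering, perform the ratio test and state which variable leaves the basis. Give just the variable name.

x1

Ratios: row 1 (x3): entry -3/5 ≤ 0, skip; row 2 (x1): (1/2)/(1/5) = 5/2; row 3 (s3): entry -1/5 ≤ 0, skip; row 4 (s4): entry -1/5 ≤ 0, skip; row 5 (x2): entry 0 ≤ 0, skip.
Minimum ratio 5/2 is in the x1 row, so x1 leaves.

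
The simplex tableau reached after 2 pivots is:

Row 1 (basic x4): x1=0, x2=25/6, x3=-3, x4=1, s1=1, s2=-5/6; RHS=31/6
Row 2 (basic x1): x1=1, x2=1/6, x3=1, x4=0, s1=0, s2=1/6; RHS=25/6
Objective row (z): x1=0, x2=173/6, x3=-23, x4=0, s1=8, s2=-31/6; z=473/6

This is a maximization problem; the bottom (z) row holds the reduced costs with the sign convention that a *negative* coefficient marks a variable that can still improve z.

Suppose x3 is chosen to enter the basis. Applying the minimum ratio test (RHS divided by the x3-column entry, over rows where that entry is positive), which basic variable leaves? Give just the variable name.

x1

Ratios: row 1 (x4): entry -3 ≤ 0, skip; row 2 (x1): (25/6)/1 = 25/6.
Minimum ratio 25/6 is in the x1 row, so x1 leaves.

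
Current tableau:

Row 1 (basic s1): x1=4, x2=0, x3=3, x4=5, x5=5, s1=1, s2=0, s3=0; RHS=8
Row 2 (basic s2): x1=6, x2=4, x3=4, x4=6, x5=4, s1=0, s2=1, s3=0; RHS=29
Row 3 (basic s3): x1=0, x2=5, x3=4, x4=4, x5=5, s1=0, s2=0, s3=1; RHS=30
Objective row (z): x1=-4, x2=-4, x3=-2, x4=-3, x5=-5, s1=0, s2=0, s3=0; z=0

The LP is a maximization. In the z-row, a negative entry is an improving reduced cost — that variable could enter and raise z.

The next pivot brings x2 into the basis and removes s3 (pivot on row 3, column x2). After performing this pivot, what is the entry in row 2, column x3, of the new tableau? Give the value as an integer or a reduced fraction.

4/5

Pivot element is row 3, column x2: 5.
Normalize row 3: new (row 3, x3) = 4/5 = 4/5.
row 2 ← row 2 − 4·(new row 3): 4 − 4·(4/5) = 4/5.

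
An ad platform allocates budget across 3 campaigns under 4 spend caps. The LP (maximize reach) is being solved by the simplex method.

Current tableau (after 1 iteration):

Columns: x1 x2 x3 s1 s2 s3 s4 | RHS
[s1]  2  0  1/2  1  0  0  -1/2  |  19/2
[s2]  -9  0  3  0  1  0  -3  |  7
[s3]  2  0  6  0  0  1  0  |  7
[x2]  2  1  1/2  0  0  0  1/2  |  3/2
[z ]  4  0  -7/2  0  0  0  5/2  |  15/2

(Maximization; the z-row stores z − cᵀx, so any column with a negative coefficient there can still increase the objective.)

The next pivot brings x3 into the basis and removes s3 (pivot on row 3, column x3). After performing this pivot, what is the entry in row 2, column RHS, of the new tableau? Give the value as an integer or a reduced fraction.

7/2

Pivot element is row 3, column x3: 6.
Normalize row 3: new (row 3, RHS) = 7/6 = 7/6.
row 2 ← row 2 − 3·(new row 3): 7 − 3·(7/6) = 7/2.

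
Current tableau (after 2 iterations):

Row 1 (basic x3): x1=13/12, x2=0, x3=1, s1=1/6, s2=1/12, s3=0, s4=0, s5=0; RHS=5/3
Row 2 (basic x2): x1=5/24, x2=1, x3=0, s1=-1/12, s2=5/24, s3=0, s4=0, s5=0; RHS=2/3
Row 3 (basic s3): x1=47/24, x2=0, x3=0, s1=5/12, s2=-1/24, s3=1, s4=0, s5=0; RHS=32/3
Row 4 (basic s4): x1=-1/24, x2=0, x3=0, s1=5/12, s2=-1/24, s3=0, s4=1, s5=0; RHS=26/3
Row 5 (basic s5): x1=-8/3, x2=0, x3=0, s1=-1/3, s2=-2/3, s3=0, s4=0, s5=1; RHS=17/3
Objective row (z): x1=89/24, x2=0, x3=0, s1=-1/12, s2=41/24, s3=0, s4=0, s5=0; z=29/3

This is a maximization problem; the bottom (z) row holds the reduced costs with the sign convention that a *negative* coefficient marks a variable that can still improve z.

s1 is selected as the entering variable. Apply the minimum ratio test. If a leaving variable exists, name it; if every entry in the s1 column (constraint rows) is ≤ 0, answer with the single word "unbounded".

x3

Ratios: row 1 (x3): (5/3)/(1/6) = 10; row 2 (x2): entry -1/12 ≤ 0, skip; row 3 (s3): (32/3)/(5/12) = 128/5; row 4 (s4): (26/3)/(5/12) = 104/5; row 5 (s5): entry -1/3 ≤ 0, skip.
Minimum ratio is in the x3 row, so x3 leaves.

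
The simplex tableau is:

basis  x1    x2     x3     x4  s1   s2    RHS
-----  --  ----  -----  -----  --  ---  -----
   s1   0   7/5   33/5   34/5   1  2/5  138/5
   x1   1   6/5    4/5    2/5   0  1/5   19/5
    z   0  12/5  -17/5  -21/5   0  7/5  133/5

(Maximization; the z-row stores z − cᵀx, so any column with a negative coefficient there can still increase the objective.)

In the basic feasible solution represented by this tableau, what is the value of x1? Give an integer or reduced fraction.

19/5

x1 is basic (row 2); its value is the RHS of that row: 19/5.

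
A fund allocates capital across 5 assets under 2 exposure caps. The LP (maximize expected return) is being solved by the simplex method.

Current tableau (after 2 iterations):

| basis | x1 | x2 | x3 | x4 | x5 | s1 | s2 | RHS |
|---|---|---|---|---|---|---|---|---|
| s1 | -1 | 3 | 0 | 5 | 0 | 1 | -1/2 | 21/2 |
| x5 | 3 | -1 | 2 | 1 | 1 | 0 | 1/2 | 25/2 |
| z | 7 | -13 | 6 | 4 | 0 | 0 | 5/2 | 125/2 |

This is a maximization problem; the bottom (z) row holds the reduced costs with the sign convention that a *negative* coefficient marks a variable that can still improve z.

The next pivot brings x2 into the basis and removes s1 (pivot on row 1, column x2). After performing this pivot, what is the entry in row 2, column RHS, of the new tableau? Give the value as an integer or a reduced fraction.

16

Pivot element is row 1, column x2: 3.
Normalize row 1: new (row 1, RHS) = (21/2)/3 = 7/2.
row 2 ← row 2 − (-1)·(new row 1): 25/2 − (-1)·(7/2) = 16.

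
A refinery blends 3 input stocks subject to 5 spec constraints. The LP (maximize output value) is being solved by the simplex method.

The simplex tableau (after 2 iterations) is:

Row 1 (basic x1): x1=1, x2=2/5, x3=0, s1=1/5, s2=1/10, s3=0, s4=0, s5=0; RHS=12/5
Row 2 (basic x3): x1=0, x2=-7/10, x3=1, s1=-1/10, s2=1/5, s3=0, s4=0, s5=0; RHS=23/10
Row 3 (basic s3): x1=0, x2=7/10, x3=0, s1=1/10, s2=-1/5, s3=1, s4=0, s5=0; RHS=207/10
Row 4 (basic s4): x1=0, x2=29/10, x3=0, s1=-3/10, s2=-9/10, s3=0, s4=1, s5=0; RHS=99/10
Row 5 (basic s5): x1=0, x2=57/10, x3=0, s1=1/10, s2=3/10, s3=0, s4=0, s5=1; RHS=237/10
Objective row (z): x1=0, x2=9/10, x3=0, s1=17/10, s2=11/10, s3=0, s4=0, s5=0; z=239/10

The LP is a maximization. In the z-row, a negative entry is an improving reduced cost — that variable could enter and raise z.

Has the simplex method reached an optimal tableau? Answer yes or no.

No objective-row coefficient is strictly negative, so no entering variable exists; the tableau is optimal.

yes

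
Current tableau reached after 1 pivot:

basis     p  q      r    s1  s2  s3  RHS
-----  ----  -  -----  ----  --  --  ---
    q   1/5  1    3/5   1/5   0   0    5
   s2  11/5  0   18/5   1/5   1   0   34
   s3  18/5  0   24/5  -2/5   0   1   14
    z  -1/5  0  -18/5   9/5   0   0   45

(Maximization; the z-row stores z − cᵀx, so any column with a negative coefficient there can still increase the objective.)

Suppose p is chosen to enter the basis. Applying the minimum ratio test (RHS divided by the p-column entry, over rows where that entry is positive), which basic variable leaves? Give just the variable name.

Ratios: row 1 (q): 5/(1/5) = 25; row 2 (s2): 34/(11/5) = 170/11; row 3 (s3): 14/(18/5) = 35/9.
Minimum ratio 35/9 is in the s3 row, so s3 leaves.

s3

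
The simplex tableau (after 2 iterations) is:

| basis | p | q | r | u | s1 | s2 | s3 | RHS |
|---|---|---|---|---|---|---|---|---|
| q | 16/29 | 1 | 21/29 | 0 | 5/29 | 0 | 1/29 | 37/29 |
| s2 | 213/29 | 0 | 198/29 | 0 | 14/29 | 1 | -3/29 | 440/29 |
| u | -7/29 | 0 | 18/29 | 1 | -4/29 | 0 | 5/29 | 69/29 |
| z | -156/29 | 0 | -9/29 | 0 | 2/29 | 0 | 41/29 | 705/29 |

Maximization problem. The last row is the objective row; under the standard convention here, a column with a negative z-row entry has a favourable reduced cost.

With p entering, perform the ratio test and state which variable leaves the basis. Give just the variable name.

Ratios: row 1 (q): (37/29)/(16/29) = 37/16; row 2 (s2): (440/29)/(213/29) = 440/213; row 3 (u): entry -7/29 ≤ 0, skip.
Minimum ratio 440/213 is in the s2 row, so s2 leaves.

s2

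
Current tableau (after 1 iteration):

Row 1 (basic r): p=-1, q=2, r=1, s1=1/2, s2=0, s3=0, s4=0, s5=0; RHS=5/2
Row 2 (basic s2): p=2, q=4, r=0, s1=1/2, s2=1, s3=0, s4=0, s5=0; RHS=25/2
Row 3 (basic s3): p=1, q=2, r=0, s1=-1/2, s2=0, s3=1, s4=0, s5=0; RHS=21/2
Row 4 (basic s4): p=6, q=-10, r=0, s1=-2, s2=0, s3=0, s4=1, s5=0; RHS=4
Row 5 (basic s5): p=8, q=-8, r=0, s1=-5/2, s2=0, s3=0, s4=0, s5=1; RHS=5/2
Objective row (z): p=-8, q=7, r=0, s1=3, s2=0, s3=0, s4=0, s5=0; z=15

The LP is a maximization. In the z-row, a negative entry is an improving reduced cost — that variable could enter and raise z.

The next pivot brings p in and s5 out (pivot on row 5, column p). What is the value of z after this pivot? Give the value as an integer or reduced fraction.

Minimum ratio for p: (5/2)/8 = 5/16.
z changes by −(z-row coeff of p)·ratio = −(-8)·(5/16) = 5/2.
New z = 15 + (5/2) = 35/2.

35/2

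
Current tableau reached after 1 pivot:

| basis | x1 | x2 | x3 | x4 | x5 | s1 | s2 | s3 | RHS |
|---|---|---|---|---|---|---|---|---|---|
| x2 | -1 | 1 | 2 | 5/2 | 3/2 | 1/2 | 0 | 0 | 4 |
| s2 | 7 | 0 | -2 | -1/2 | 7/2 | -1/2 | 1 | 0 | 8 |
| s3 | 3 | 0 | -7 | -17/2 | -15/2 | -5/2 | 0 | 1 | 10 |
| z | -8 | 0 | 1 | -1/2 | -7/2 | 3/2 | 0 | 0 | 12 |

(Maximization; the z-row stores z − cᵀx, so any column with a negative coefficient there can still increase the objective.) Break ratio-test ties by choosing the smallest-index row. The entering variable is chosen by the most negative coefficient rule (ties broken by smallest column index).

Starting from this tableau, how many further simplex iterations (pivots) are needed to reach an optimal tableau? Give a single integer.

2

pivot: x1 in, s2 out → z = 148/7
pivot: x3 in, x2 out → z = 25
No improving column remains; optimal.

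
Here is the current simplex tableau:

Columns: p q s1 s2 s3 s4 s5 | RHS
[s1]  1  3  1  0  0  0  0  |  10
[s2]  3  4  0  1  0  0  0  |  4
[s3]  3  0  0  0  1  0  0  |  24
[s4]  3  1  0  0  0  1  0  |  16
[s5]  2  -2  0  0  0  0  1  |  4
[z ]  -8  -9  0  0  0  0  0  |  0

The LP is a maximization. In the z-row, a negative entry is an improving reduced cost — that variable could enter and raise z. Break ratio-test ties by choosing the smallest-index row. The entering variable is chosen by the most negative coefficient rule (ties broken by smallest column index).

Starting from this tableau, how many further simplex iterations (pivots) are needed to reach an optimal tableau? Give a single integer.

pivot: q in, s2 out → z = 9
pivot: p in, q out → z = 32/3
No improving column remains; optimal.

2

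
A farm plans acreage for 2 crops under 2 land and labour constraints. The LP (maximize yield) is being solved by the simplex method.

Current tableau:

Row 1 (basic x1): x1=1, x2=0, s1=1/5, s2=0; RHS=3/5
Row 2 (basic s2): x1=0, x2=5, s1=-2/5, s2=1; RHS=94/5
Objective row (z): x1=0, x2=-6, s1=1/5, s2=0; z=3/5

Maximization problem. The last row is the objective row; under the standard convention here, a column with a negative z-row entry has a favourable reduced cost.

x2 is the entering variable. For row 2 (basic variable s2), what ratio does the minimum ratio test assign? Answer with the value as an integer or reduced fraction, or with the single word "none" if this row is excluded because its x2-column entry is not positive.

Ratio = RHS / (x2 entry) = (94/5) / 5 = 94/25.

94/25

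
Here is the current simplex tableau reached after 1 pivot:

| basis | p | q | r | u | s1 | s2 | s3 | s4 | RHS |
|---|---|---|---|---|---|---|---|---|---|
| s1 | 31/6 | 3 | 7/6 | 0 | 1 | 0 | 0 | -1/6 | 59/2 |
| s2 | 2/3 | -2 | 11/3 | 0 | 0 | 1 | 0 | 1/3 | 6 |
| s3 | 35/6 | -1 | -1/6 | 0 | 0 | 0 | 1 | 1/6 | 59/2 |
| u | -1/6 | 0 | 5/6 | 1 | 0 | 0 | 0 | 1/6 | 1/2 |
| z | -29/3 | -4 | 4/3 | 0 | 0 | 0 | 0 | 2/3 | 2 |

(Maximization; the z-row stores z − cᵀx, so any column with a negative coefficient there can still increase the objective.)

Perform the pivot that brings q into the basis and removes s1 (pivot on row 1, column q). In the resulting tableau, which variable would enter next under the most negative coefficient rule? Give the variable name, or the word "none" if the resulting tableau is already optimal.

Pivot element 3. New z-row = old z-row − (-4)·(row 1/3).
Updated z-row coefficients: p: -25/9, q: 0, r: 26/9, u: 0, s1: 4/3, s2: 0, s3: 0, s4: 4/9.
The most negative is -25/9 in column p, so p would enter next.

p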